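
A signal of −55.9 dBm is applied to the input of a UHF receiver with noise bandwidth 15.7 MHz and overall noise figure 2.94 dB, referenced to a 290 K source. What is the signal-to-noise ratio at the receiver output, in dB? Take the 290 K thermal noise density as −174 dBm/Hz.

Noise floor: N = −174 + 10 log₁₀(B) + NF
10 log₁₀(1.57×10⁷) = 71.96 dB
N = −174 + 71.96 + 2.94 = −99.10 dBm
SNR = P_sig − N = −55.9 − (−99.10) = 43.20 dB → 43.2 dB

43.2 dB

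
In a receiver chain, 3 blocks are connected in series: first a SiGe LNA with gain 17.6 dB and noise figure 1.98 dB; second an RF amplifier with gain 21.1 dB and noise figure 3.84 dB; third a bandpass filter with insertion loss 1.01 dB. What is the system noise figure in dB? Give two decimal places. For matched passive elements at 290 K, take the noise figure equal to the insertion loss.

2.05 dB

Convert to linear (a loss of L dB is a gain of −L dB): F_i = 10^(NF_i/10), G_i = 10^(G_i,dB/10)
  Stage 1: F_1 = 10^(1.98/10) = 1.578, G_1 = 10^(17.6/10) = 57.54
  Stage 2: F_2 = 10^(3.84/10) = 2.421, G_2 = 10^(21.1/10) = 128.8
  Stage 3: F_3 = 10^(1.01/10) = 1.262, G_3 = 10^(−1.01/10) = 0.7925
Friis cascade:
  F = 1.578 + (2.421 − 1)/57.54 + (1.262 − 1)/7413 = 1.602
NF = 10 log₁₀(1.602) = 2.05 dB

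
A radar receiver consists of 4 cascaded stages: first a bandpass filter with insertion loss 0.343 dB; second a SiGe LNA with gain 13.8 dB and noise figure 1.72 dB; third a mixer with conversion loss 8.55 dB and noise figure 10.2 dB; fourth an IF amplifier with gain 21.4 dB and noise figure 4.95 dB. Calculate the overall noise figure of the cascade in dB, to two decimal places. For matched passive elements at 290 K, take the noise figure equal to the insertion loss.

Convert to linear (a loss of L dB is a gain of −L dB): F_i = 10^(NF_i/10), G_i = 10^(G_i,dB/10)
  Stage 1: F_1 = 10^(0.343/10) = 1.082, G_1 = 10^(−0.343/10) = 0.9241
  Stage 2: F_2 = 10^(1.72/10) = 1.486, G_2 = 10^(13.8/10) = 23.99
  Stage 3: F_3 = 10^(10.2/10) = 10.47, G_3 = 10^(−8.55/10) = 0.1396
  Stage 4: F_4 = 10^(4.95/10) = 3.126, G_4 = 10^(21.4/10) = 138.0
Friis cascade:
  F = 1.082 + (1.486 − 1)/0.9241 + (10.47 − 1)/22.17 + (3.126 − 1)/3.095 = 2.722
NF = 10 log₁₀(2.722) = 4.35 dB

4.35 dB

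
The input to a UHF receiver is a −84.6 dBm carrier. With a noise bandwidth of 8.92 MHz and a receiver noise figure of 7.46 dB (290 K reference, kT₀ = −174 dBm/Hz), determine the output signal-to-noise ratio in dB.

Noise floor: N = −174 + 10 log₁₀(B) + NF
10 log₁₀(8.92×10⁶) = 69.5 dB
N = −174 + 69.5 + 7.46 = −97.04 dBm
SNR = P_sig − N = −84.6 − (−97.04) = 12.44 dB → 12.4 dB

12.4 dB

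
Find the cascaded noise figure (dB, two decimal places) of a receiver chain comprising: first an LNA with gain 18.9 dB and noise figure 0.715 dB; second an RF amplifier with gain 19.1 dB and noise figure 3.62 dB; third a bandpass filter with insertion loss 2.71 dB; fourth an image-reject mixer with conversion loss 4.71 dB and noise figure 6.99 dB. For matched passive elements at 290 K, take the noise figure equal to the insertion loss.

Convert to linear (a loss of L dB is a gain of −L dB): F_i = 10^(NF_i/10), G_i = 10^(G_i,dB/10)
  Stage 1: F_1 = 10^(0.715/10) = 1.179, G_1 = 10^(18.9/10) = 77.62
  Stage 2: F_2 = 10^(3.62/10) = 2.301, G_2 = 10^(19.1/10) = 81.28
  Stage 3: F_3 = 10^(2.71/10) = 1.866, G_3 = 10^(−2.71/10) = 0.5358
  Stage 4: F_4 = 10^(6.99/10) = 5.000, G_4 = 10^(−4.71/10) = 0.3381
Friis cascade:
  F = 1.179 + (2.301 − 1)/77.62 + (1.866 − 1)/6310 + (5.000 − 1)/3381 = 1.197
NF = 10 log₁₀(1.197) = 0.78 dB

0.78 dB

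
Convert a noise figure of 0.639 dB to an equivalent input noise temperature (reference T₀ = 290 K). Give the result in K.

F = 10^(0.639/10) = 1.15851
T_e = (F − 1)·T₀ = (1.15851 − 1) × 290 = 46.0 K

46.0 K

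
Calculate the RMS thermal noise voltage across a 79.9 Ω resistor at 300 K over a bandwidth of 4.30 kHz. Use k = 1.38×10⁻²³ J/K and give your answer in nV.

V_n = √(4kTRB)
4kTRB = 4 × 1.38×10⁻²³ × 300 × 7.99×10¹ × 4.30×10³ = 5.69×10⁻¹⁵ V²
V_n = √(5.69×10⁻¹⁵) = 7.54×10⁻⁸ V = 75.4 nV

75.4 nV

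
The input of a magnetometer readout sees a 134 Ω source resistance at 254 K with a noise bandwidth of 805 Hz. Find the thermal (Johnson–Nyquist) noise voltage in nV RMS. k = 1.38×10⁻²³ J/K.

38.9 nV

V_n = √(4kTRB)
4kTRB = 4 × 1.38×10⁻²³ × 254 × 1.34×10² × 8.05×10² = 1.51×10⁻¹⁵ V²
V_n = √(1.51×10⁻¹⁵) = 3.89×10⁻⁸ V = 38.9 nV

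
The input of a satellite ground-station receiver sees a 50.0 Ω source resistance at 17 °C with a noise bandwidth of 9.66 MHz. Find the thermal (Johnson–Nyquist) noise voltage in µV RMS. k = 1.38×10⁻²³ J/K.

T = 17 °C + 273.15 = 290.15 K
V_n = √(4kTRB)
4kTRB = 4 × 1.38×10⁻²³ × 290.15 × 5.00×10¹ × 9.66×10⁶ = 7.74×10⁻¹² V²
V_n = √(7.74×10⁻¹²) = 2.78×10⁻⁶ V = 2.78 µV

2.78 µV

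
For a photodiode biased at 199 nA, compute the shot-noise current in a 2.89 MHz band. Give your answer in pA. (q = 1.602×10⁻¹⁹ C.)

I_n = √(2qI·B)
2qI·B = 2 × 1.602×10⁻¹⁹ × 1.99×10⁻⁷ × 2.89×10⁶ = 1.84×10⁻¹⁹ A²
I_n = √(1.84×10⁻¹⁹) = 4.29×10⁻¹⁰ A = 429 pA

429 pA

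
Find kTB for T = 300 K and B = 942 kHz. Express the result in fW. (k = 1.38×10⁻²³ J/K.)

3.90 fW

P_n = kTB = 1.38×10⁻²³ × 300 × 9.42×10⁵ = 3.90×10⁻¹⁵ W = 3.90 fW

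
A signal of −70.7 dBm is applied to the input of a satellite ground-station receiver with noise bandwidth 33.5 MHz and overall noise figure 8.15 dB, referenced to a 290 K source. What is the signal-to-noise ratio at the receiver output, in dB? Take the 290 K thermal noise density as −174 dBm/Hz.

19.9 dB

Noise floor: N = −174 + 10 log₁₀(B) + NF
10 log₁₀(3.35×10⁷) = 75.25 dB
N = −174 + 75.25 + 8.15 = −90.60 dBm
SNR = P_sig − N = −70.7 − (−90.60) = 19.90 dB → 19.9 dB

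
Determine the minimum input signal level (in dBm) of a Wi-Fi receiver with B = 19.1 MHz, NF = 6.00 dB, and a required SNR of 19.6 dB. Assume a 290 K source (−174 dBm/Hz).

−75.6 dBm

Sensitivity = −174 + 10 log₁₀(B) + NF + SNR_min
= −174 + 72.81 + 6.00 + 19.6
= −75.59 dBm → −75.6 dBm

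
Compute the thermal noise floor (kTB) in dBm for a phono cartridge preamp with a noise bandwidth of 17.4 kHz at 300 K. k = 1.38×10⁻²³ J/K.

P_n = kTB = 1.38×10⁻²³ × 300 × 1.74×10⁴ = 7.20×10⁻¹⁷ W
In dBm: 10 log₁₀(7.20×10⁻¹⁷ / 10⁻³) = −131.4 dBm

−131.4 dBm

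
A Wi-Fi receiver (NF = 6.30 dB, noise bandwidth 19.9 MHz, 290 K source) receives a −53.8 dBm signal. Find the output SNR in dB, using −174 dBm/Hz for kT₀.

40.9 dB

Noise floor: N = −174 + 10 log₁₀(B) + NF
10 log₁₀(1.99×10⁷) = 72.99 dB
N = −174 + 72.99 + 6.30 = −94.71 dBm
SNR = P_sig − N = −53.8 − (−94.71) = 40.91 dB → 40.9 dB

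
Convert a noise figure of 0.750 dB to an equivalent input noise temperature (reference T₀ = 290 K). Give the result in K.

54.7 K

F = 10^(0.750/10) = 1.1885
T_e = (F − 1)·T₀ = (1.1885 − 1) × 290 = 54.7 K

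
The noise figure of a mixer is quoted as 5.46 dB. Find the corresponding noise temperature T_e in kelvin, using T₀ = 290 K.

F = 10^(5.46/10) = 3.5156
T_e = (F − 1)·T₀ = (3.5156 − 1) × 290 = 730 K

730 K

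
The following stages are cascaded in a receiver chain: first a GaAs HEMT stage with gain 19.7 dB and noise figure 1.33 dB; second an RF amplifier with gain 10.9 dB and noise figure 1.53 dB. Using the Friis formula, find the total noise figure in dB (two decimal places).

Convert to linear (a loss of L dB is a gain of −L dB): F_i = 10^(NF_i/10), G_i = 10^(G_i,dB/10)
  Stage 1: F_1 = 10^(1.33/10) = 1.358, G_1 = 10^(19.7/10) = 93.33
  Stage 2: F_2 = 10^(1.53/10) = 1.422, G_2 = 10^(10.9/10) = 12.30
Friis cascade:
  F = 1.358 + (1.422 − 1)/93.33 = 1.363
NF = 10 log₁₀(1.363) = 1.34 dB

1.34 dB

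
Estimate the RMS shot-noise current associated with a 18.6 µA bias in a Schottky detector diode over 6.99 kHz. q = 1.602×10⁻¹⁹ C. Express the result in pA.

I_n = √(2qI·B)
2qI·B = 2 × 1.602×10⁻¹⁹ × 1.86×10⁻⁵ × 6.99×10³ = 4.17×10⁻²⁰ A²
I_n = √(4.17×10⁻²⁰) = 2.04×10⁻¹⁰ A = 204 pA

204 pA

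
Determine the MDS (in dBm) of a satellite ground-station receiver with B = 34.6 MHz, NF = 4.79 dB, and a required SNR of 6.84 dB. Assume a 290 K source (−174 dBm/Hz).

Sensitivity = −174 + 10 log₁₀(B) + NF + SNR_min
= −174 + 75.39 + 4.79 + 6.84
= −86.98 dBm → −87.0 dBm

−87.0 dBm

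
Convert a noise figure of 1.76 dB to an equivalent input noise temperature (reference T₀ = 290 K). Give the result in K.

F = 10^(1.76/10) = 1.49968
T_e = (F − 1)·T₀ = (1.49968 − 1) × 290 = 145 K

145 K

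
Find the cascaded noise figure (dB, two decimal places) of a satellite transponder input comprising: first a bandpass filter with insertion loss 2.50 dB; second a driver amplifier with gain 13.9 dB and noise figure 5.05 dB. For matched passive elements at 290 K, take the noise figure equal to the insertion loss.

7.55 dB

Convert to linear (a loss of L dB is a gain of −L dB): F_i = 10^(NF_i/10), G_i = 10^(G_i,dB/10)
  Stage 1: F_1 = 10^(2.50/10) = 1.778, G_1 = 10^(−2.50/10) = 0.5623
  Stage 2: F_2 = 10^(5.05/10) = 3.199, G_2 = 10^(13.9/10) = 24.55
Friis cascade:
  F = 1.778 + (3.199 − 1)/0.5623 = 5.689
NF = 10 log₁₀(5.689) = 7.55 dB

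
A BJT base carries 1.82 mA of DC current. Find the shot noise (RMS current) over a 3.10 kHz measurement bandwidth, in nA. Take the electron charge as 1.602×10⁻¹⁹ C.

I_n = √(2qI·B)
2qI·B = 2 × 1.602×10⁻¹⁹ × 1.82×10⁻³ × 3.10×10³ = 1.81×10⁻¹⁸ A²
I_n = √(1.81×10⁻¹⁸) = 1.34×10⁻⁹ A = 1.34 nA

1.34 nA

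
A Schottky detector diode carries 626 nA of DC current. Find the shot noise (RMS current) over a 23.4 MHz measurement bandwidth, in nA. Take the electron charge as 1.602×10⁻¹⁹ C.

I_n = √(2qI·B)
2qI·B = 2 × 1.602×10⁻¹⁹ × 6.26×10⁻⁷ × 2.34×10⁷ = 4.69×10⁻¹⁸ A²
I_n = √(4.69×10⁻¹⁸) = 2.17×10⁻⁹ A = 2.17 nA

2.17 nA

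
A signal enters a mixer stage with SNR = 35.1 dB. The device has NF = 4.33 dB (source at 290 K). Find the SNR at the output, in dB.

By definition F = SNR_in/SNR_out, so in dB: SNR_out = SNR_in − NF
SNR_out = 35.1 − 4.33 = 30.77 dB

30.77 dB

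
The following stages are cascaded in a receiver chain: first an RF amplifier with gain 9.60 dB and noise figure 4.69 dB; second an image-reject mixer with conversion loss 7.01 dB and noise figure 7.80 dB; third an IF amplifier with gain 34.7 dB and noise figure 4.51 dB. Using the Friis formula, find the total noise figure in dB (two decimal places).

Convert to linear (a loss of L dB is a gain of −L dB): F_i = 10^(NF_i/10), G_i = 10^(G_i,dB/10)
  Stage 1: F_1 = 10^(4.69/10) = 2.944, G_1 = 10^(9.60/10) = 9.120
  Stage 2: F_2 = 10^(7.80/10) = 6.026, G_2 = 10^(−7.01/10) = 0.1991
  Stage 3: F_3 = 10^(4.51/10) = 2.825, G_3 = 10^(34.7/10) = 2951
Friis cascade:
  F = 2.944 + (6.026 − 1)/9.120 + (2.825 − 1)/1.816 = 4.501
NF = 10 log₁₀(4.501) = 6.53 dB

6.53 dB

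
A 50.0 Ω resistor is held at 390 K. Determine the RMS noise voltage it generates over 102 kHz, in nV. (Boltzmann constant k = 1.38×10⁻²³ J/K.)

331 nV

V_n = √(4kTRB)
4kTRB = 4 × 1.38×10⁻²³ × 390 × 5.00×10¹ × 1.02×10⁵ = 1.10×10⁻¹³ V²
V_n = √(1.10×10⁻¹³) = 3.31×10⁻⁷ V = 331 nV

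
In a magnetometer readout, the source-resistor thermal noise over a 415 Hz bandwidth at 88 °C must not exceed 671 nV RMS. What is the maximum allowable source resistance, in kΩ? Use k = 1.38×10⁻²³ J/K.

T = 88 °C + 273.15 = 361.15 K
Johnson–Nyquist: V_n = √(4kTRB) ⇒ R = V_n² / (4kTB)
4kTB = 4 × 1.38×10⁻²³ × 361.15 × 4.15×10² = 8.27×10⁻¹⁸
R = (6.71×10⁻⁷)² / 8.27×10⁻¹⁸ = 5.44×10⁴ Ω = 54.4 kΩ

54.4 kΩ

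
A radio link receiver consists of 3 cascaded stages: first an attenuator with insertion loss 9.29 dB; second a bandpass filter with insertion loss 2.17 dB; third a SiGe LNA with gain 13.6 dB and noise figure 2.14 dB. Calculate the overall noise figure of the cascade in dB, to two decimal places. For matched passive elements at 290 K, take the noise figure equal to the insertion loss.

13.60 dB

Convert to linear (a loss of L dB is a gain of −L dB): F_i = 10^(NF_i/10), G_i = 10^(G_i,dB/10)
  Stage 1: F_1 = 10^(9.29/10) = 8.492, G_1 = 10^(−9.29/10) = 0.1178
  Stage 2: F_2 = 10^(2.17/10) = 1.648, G_2 = 10^(−2.17/10) = 0.6067
  Stage 3: F_3 = 10^(2.14/10) = 1.637, G_3 = 10^(13.6/10) = 22.91
Friis cascade:
  F = 8.492 + (1.648 − 1)/0.1178 + (1.637 − 1)/0.07145 = 22.91
NF = 10 log₁₀(22.91) = 13.60 dB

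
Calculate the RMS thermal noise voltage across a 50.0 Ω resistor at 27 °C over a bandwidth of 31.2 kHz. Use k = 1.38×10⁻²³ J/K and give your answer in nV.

161 nV

T = 27 °C + 273.15 = 300.15 K
V_n = √(4kTRB)
4kTRB = 4 × 1.38×10⁻²³ × 300.15 × 5.00×10¹ × 3.12×10⁴ = 2.58×10⁻¹⁴ V²
V_n = √(2.58×10⁻¹⁴) = 1.61×10⁻⁷ V = 161 nV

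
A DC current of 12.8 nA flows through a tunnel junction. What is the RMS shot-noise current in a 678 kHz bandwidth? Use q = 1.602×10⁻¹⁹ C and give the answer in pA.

I_n = √(2qI·B)
2qI·B = 2 × 1.602×10⁻¹⁹ × 1.28×10⁻⁸ × 6.78×10⁵ = 2.78×10⁻²¹ A²
I_n = √(2.78×10⁻²¹) = 5.27×10⁻¹¹ A = 52.7 pA

52.7 pA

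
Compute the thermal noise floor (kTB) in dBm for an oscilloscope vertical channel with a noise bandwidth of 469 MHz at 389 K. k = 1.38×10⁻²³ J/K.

−86.0 dBm

P_n = kTB = 1.38×10⁻²³ × 389 × 4.69×10⁸ = 2.52×10⁻¹² W
In dBm: 10 log₁₀(2.52×10⁻¹² / 10⁻³) = −86.0 dBm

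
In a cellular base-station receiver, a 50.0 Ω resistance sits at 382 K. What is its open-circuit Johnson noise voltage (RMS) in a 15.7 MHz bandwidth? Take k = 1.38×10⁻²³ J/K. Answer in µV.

4.07 µV

V_n = √(4kTRB)
4kTRB = 4 × 1.38×10⁻²³ × 382 × 5.00×10¹ × 1.57×10⁷ = 1.66×10⁻¹¹ V²
V_n = √(1.66×10⁻¹¹) = 4.07×10⁻⁶ V = 4.07 µV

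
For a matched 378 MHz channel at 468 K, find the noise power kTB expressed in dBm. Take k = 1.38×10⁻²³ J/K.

−86.1 dBm

P_n = kTB = 1.38×10⁻²³ × 468 × 3.78×10⁸ = 2.44×10⁻¹² W
In dBm: 10 log₁₀(2.44×10⁻¹² / 10⁻³) = −86.1 dBm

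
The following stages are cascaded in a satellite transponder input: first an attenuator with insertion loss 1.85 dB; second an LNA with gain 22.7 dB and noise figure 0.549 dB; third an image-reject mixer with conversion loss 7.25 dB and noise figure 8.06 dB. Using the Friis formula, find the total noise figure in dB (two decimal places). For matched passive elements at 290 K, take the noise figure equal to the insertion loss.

2.51 dB

Convert to linear (a loss of L dB is a gain of −L dB): F_i = 10^(NF_i/10), G_i = 10^(G_i,dB/10)
  Stage 1: F_1 = 10^(1.85/10) = 1.531, G_1 = 10^(−1.85/10) = 0.6531
  Stage 2: F_2 = 10^(0.549/10) = 1.135, G_2 = 10^(22.7/10) = 186.2
  Stage 3: F_3 = 10^(8.06/10) = 6.397, G_3 = 10^(−7.25/10) = 0.1884
Friis cascade:
  F = 1.531 + (1.135 − 1)/0.6531 + (6.397 − 1)/121.6 = 1.782
NF = 10 log₁₀(1.782) = 2.51 dB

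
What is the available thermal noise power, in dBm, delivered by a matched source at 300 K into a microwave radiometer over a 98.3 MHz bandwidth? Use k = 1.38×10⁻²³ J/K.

−93.9 dBm

P_n = kTB = 1.38×10⁻²³ × 300 × 9.83×10⁷ = 4.07×10⁻¹³ W
In dBm: 10 log₁₀(4.07×10⁻¹³ / 10⁻³) = −93.9 dBm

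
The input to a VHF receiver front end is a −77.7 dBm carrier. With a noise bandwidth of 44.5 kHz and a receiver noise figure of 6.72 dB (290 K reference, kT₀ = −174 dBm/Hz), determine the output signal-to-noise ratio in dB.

Noise floor: N = −174 + 10 log₁₀(B) + NF
10 log₁₀(4.45×10⁴) = 46.48 dB
N = −174 + 46.48 + 6.72 = −120.80 dBm
SNR = P_sig − N = −77.7 − (−120.80) = 43.10 dB → 43.1 dB

43.1 dB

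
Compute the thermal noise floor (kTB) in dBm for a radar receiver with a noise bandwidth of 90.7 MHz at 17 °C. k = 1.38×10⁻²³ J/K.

−94.4 dBm

T = 17 °C + 273.15 = 290.15 K
P_n = kTB = 1.38×10⁻²³ × 290.15 × 9.07×10⁷ = 3.63×10⁻¹³ W
In dBm: 10 log₁₀(3.63×10⁻¹³ / 10⁻³) = −94.4 dBm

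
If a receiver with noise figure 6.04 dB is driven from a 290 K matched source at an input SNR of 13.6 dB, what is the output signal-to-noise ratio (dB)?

7.56 dB

By definition F = SNR_in/SNR_out, so in dB: SNR_out = SNR_in − NF
SNR_out = 13.6 − 6.04 = 7.56 dB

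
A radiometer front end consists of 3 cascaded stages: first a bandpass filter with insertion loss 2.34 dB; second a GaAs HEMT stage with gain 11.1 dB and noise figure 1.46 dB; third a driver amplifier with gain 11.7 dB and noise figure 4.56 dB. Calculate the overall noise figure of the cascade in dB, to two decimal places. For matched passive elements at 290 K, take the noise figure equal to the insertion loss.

Convert to linear (a loss of L dB is a gain of −L dB): F_i = 10^(NF_i/10), G_i = 10^(G_i,dB/10)
  Stage 1: F_1 = 10^(2.34/10) = 1.714, G_1 = 10^(−2.34/10) = 0.5834
  Stage 2: F_2 = 10^(1.46/10) = 1.400, G_2 = 10^(11.1/10) = 12.88
  Stage 3: F_3 = 10^(4.56/10) = 2.858, G_3 = 10^(11.7/10) = 14.79
Friis cascade:
  F = 1.714 + (1.400 − 1)/0.5834 + (2.858 − 1)/7.516 = 2.646
NF = 10 log₁₀(2.646) = 4.23 dB

4.23 dB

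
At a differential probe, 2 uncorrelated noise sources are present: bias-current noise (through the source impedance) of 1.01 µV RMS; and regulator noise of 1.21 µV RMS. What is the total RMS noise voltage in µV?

1.58 µV

Uncorrelated sources add in power (mean-square): V_tot = √(ΣV_i²)
V_tot = √[(1.01×10⁻⁶)² + (1.21×10⁻⁶)²] = 1.58×10⁻⁶ V = 1.58 µV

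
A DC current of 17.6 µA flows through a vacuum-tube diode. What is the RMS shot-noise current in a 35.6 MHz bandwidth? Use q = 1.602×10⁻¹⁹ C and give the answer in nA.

I_n = √(2qI·B)
2qI·B = 2 × 1.602×10⁻¹⁹ × 1.76×10⁻⁵ × 3.56×10⁷ = 2.01×10⁻¹⁶ A²
I_n = √(2.01×10⁻¹⁶) = 1.42×10⁻⁸ A = 14.2 nA

14.2 nA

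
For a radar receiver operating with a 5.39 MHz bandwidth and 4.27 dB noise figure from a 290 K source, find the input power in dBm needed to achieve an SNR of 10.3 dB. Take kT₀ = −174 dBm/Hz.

−92.1 dBm

Sensitivity = −174 + 10 log₁₀(B) + NF + SNR_min
= −174 + 67.32 + 4.27 + 10.3
= −92.11 dBm → −92.1 dBm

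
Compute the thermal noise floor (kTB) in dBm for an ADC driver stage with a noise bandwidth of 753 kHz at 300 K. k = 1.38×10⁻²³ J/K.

−115.1 dBm

P_n = kTB = 1.38×10⁻²³ × 300 × 7.53×10⁵ = 3.12×10⁻¹⁵ W
In dBm: 10 log₁₀(3.12×10⁻¹⁵ / 10⁻³) = −115.1 dBm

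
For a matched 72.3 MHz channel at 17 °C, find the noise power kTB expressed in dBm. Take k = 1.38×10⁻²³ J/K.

−95.4 dBm

T = 17 °C + 273.15 = 290.15 K
P_n = kTB = 1.38×10⁻²³ × 290.15 × 7.23×10⁷ = 2.89×10⁻¹³ W
In dBm: 10 log₁₀(2.89×10⁻¹³ / 10⁻³) = −95.4 dBm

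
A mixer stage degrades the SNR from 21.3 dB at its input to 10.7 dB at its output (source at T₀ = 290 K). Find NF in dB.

NF (dB) = SNR_in(dB) − SNR_out(dB) when the source is at T₀
NF = 21.3 − 10.7 = 10.6 dB

10.6 dB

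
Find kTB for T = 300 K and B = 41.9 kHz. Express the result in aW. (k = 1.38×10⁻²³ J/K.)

P_n = kTB = 1.38×10⁻²³ × 300 × 4.19×10⁴ = 1.73×10⁻¹⁶ W = 173 aW

173 aW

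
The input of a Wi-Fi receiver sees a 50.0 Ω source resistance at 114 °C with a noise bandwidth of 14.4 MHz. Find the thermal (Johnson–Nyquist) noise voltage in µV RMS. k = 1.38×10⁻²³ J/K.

3.92 µV

T = 114 °C + 273.15 = 387.15 K
V_n = √(4kTRB)
4kTRB = 4 × 1.38×10⁻²³ × 387.15 × 5.00×10¹ × 1.44×10⁷ = 1.54×10⁻¹¹ V²
V_n = √(1.54×10⁻¹¹) = 3.92×10⁻⁶ V = 3.92 µV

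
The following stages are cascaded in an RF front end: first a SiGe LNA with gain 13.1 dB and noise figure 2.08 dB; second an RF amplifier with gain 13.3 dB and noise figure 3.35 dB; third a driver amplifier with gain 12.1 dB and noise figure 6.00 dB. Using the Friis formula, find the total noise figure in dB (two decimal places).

2.25 dB

Convert to linear (a loss of L dB is a gain of −L dB): F_i = 10^(NF_i/10), G_i = 10^(G_i,dB/10)
  Stage 1: F_1 = 10^(2.08/10) = 1.614, G_1 = 10^(13.1/10) = 20.42
  Stage 2: F_2 = 10^(3.35/10) = 2.163, G_2 = 10^(13.3/10) = 21.38
  Stage 3: F_3 = 10^(6.00/10) = 3.981, G_3 = 10^(12.1/10) = 16.22
Friis cascade:
  F = 1.614 + (2.163 − 1)/20.42 + (3.981 − 1)/436.5 = 1.678
NF = 10 log₁₀(1.678) = 2.25 dB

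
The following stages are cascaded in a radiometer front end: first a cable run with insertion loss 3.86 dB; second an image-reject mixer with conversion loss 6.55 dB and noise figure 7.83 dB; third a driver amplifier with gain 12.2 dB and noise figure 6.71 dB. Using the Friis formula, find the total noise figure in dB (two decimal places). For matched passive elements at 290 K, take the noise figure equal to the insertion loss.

17.43 dB

Convert to linear (a loss of L dB is a gain of −L dB): F_i = 10^(NF_i/10), G_i = 10^(G_i,dB/10)
  Stage 1: F_1 = 10^(3.86/10) = 2.432, G_1 = 10^(−3.86/10) = 0.4111
  Stage 2: F_2 = 10^(7.83/10) = 6.067, G_2 = 10^(−6.55/10) = 0.2213
  Stage 3: F_3 = 10^(6.71/10) = 4.688, G_3 = 10^(12.2/10) = 16.60
Friis cascade:
  F = 2.432 + (6.067 − 1)/0.4111 + (4.688 − 1)/0.09099 = 55.29
NF = 10 log₁₀(55.29) = 17.43 dB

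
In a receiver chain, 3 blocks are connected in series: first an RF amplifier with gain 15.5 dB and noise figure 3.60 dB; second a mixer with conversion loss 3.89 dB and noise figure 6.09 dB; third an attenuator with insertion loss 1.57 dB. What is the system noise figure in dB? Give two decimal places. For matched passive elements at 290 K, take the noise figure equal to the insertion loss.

Convert to linear (a loss of L dB is a gain of −L dB): F_i = 10^(NF_i/10), G_i = 10^(G_i,dB/10)
  Stage 1: F_1 = 10^(3.60/10) = 2.291, G_1 = 10^(15.5/10) = 35.48
  Stage 2: F_2 = 10^(6.09/10) = 4.064, G_2 = 10^(−3.89/10) = 0.4083
  Stage 3: F_3 = 10^(1.57/10) = 1.435, G_3 = 10^(−1.57/10) = 0.6966
Friis cascade:
  F = 2.291 + (4.064 − 1)/35.48 + (1.435 − 1)/14.49 = 2.407
NF = 10 log₁₀(2.407) = 3.82 dB

3.82 dB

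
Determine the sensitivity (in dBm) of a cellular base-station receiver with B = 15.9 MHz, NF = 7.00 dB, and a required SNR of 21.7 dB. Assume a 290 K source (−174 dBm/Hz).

Sensitivity = −174 + 10 log₁₀(B) + NF + SNR_min
= −174 + 72.01 + 7.00 + 21.7
= −73.29 dBm → −73.3 dBm

−73.3 dBm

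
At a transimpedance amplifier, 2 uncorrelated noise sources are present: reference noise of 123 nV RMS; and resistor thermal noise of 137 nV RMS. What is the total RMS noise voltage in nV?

Uncorrelated sources add in power (mean-square): V_tot = √(ΣV_i²)
V_tot = √[(1.23×10⁻⁷)² + (1.37×10⁻⁷)²] = 1.84×10⁻⁷ V = 184 nV

184 nV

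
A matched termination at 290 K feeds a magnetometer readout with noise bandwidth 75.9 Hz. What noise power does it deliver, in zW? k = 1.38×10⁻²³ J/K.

P_n = kTB = 1.38×10⁻²³ × 290 × 7.59×10¹ = 3.04×10⁻¹⁹ W = 304 zW

304 zW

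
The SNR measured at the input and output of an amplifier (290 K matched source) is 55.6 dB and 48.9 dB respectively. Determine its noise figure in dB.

6.7 dB

NF (dB) = SNR_in(dB) − SNR_out(dB) when the source is at T₀
NF = 55.6 − 48.9 = 6.7 dB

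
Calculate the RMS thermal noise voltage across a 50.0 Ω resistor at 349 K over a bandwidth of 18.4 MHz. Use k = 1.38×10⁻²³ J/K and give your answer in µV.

V_n = √(4kTRB)
4kTRB = 4 × 1.38×10⁻²³ × 349 × 5.00×10¹ × 1.84×10⁷ = 1.77×10⁻¹¹ V²
V_n = √(1.77×10⁻¹¹) = 4.21×10⁻⁶ V = 4.21 µV

4.21 µV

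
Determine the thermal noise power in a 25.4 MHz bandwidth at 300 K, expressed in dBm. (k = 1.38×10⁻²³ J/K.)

−99.8 dBm

P_n = kTB = 1.38×10⁻²³ × 300 × 2.54×10⁷ = 1.05×10⁻¹³ W
In dBm: 10 log₁₀(1.05×10⁻¹³ / 10⁻³) = −99.8 dBm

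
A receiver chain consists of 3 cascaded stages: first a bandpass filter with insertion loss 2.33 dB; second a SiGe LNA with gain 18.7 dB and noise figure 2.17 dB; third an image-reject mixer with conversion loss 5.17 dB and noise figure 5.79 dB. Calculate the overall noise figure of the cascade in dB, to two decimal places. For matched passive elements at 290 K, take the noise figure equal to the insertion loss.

4.60 dB

Convert to linear (a loss of L dB is a gain of −L dB): F_i = 10^(NF_i/10), G_i = 10^(G_i,dB/10)
  Stage 1: F_1 = 10^(2.33/10) = 1.710, G_1 = 10^(−2.33/10) = 0.5848
  Stage 2: F_2 = 10^(2.17/10) = 1.648, G_2 = 10^(18.7/10) = 74.13
  Stage 3: F_3 = 10^(5.79/10) = 3.793, G_3 = 10^(−5.17/10) = 0.3041
Friis cascade:
  F = 1.710 + (1.648 − 1)/0.5848 + (3.793 − 1)/43.35 = 2.883
NF = 10 log₁₀(2.883) = 4.60 dB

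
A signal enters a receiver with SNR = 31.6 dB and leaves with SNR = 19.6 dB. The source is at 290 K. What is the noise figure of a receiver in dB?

12.0 dB

NF (dB) = SNR_in(dB) − SNR_out(dB) when the source is at T₀
NF = 31.6 − 19.6 = 12.0 dB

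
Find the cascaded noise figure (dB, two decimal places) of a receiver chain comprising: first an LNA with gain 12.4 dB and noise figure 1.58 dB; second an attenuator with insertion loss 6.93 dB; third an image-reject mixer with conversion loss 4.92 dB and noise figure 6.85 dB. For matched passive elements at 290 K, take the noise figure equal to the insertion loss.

Convert to linear (a loss of L dB is a gain of −L dB): F_i = 10^(NF_i/10), G_i = 10^(G_i,dB/10)
  Stage 1: F_1 = 10^(1.58/10) = 1.439, G_1 = 10^(12.4/10) = 17.38
  Stage 2: F_2 = 10^(6.93/10) = 4.932, G_2 = 10^(−6.93/10) = 0.2028
  Stage 3: F_3 = 10^(6.85/10) = 4.842, G_3 = 10^(−4.92/10) = 0.3221
Friis cascade:
  F = 1.439 + (4.932 − 1)/17.38 + (4.842 − 1)/3.524 = 2.755
NF = 10 log₁₀(2.755) = 4.40 dB

4.40 dB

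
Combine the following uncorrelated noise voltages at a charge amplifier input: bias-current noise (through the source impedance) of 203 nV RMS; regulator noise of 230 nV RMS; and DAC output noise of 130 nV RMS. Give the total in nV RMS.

Uncorrelated sources add in power (mean-square): V_tot = √(ΣV_i²)
V_tot = √[(2.03×10⁻⁷)² + (2.30×10⁻⁷)² + (1.30×10⁻⁷)²] = 3.33×10⁻⁷ V = 333 nV

333 nV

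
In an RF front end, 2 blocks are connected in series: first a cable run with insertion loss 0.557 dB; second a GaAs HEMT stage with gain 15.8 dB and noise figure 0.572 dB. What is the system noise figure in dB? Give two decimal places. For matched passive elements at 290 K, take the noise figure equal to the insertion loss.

1.13 dB

Convert to linear (a loss of L dB is a gain of −L dB): F_i = 10^(NF_i/10), G_i = 10^(G_i,dB/10)
  Stage 1: F_1 = 10^(0.557/10) = 1.137, G_1 = 10^(−0.557/10) = 0.8796
  Stage 2: F_2 = 10^(0.572/10) = 1.141, G_2 = 10^(15.8/10) = 38.02
Friis cascade:
  F = 1.137 + (1.141 − 1)/0.8796 = 1.297
NF = 10 log₁₀(1.297) = 1.13 dB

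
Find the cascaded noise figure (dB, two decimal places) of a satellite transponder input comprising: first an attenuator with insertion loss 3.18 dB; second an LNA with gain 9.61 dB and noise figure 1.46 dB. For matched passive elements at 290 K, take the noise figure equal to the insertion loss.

4.64 dB

Convert to linear (a loss of L dB is a gain of −L dB): F_i = 10^(NF_i/10), G_i = 10^(G_i,dB/10)
  Stage 1: F_1 = 10^(3.18/10) = 2.080, G_1 = 10^(−3.18/10) = 0.4808
  Stage 2: F_2 = 10^(1.46/10) = 1.400, G_2 = 10^(9.61/10) = 9.141
Friis cascade:
  F = 2.080 + (1.400 − 1)/0.4808 = 2.911
NF = 10 log₁₀(2.911) = 4.64 dB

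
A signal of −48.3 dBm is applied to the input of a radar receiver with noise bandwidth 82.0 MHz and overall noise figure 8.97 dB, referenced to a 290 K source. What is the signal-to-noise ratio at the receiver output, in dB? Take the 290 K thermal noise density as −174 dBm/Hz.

37.6 dB

Noise floor: N = −174 + 10 log₁₀(B) + NF
10 log₁₀(8.20×10⁷) = 79.14 dB
N = −174 + 79.14 + 8.97 = −85.89 dBm
SNR = P_sig − N = −48.3 − (−85.89) = 37.59 dB → 37.6 dB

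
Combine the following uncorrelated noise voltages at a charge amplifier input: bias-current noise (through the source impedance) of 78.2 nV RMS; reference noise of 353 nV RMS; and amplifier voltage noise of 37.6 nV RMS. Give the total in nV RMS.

364 nV

Uncorrelated sources add in power (mean-square): V_tot = √(ΣV_i²)
V_tot = √[(7.82×10⁻⁸)² + (3.53×10⁻⁷)² + (3.76×10⁻⁸)²] = 3.64×10⁻⁷ V = 364 nV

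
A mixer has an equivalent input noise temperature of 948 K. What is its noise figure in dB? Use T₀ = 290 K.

6.30 dB

F = 1 + T_e/T₀ = 1 + 948/290 = 4.26897
NF = 10 log₁₀(4.26897) = 6.30 dB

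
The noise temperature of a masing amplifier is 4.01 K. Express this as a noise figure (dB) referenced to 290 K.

0.060 dB

F = 1 + T_e/T₀ = 1 + 4.01/290 = 1.01383
NF = 10 log₁₀(1.01383) = 0.060 dB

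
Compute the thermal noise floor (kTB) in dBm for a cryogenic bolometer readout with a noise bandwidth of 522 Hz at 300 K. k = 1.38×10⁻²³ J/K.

−146.7 dBm

P_n = kTB = 1.38×10⁻²³ × 300 × 5.22×10² = 2.16×10⁻¹⁸ W
In dBm: 10 log₁₀(2.16×10⁻¹⁸ / 10⁻³) = −146.7 dBm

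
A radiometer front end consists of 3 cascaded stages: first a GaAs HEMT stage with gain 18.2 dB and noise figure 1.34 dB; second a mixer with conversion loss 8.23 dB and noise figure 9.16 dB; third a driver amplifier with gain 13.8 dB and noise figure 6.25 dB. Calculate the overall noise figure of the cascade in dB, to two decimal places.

Convert to linear (a loss of L dB is a gain of −L dB): F_i = 10^(NF_i/10), G_i = 10^(G_i,dB/10)
  Stage 1: F_1 = 10^(1.34/10) = 1.361, G_1 = 10^(18.2/10) = 66.07
  Stage 2: F_2 = 10^(9.16/10) = 8.241, G_2 = 10^(−8.23/10) = 0.1503
  Stage 3: F_3 = 10^(6.25/10) = 4.217, G_3 = 10^(13.8/10) = 23.99
Friis cascade:
  F = 1.361 + (8.241 − 1)/66.07 + (4.217 − 1)/9.931 = 1.795
NF = 10 log₁₀(1.795) = 2.54 dB

2.54 dB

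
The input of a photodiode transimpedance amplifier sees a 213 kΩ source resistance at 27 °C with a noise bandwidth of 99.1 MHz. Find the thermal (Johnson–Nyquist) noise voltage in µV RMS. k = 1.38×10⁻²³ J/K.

T = 27 °C + 273.15 = 300.15 K
V_n = √(4kTRB)
4kTRB = 4 × 1.38×10⁻²³ × 300.15 × 2.13×10⁵ × 9.91×10⁷ = 3.50×10⁻⁷ V²
V_n = √(3.50×10⁻⁷) = 5.91×10⁻⁴ V = 591 µV

591 µV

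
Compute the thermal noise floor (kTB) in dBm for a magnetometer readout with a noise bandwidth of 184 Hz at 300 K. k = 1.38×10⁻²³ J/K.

P_n = kTB = 1.38×10⁻²³ × 300 × 1.84×10² = 7.62×10⁻¹⁹ W
In dBm: 10 log₁₀(7.62×10⁻¹⁹ / 10⁻³) = −151.2 dBm

−151.2 dBm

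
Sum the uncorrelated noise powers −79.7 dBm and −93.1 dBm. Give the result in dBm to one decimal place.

Convert to linear, add, convert back:
P₁ = 1.07×10⁻¹¹ W, P₂ = 4.90×10⁻¹³ W
P_tot = 1.12×10⁻¹¹ W → 10 log₁₀(P_tot / 10⁻³) = −79.5 dBm

−79.5 dBm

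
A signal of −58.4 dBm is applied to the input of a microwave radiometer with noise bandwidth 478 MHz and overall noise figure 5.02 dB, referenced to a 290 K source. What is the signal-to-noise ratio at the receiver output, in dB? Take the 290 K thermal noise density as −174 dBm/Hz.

23.8 dB

Noise floor: N = −174 + 10 log₁₀(B) + NF
10 log₁₀(4.78×10⁸) = 86.79 dB
N = −174 + 86.79 + 5.02 = −82.19 dBm
SNR = P_sig − N = −58.4 − (−82.19) = 23.79 dB → 23.8 dB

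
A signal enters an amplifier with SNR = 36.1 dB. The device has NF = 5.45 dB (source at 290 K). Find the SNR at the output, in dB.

By definition F = SNR_in/SNR_out, so in dB: SNR_out = SNR_in − NF
SNR_out = 36.1 − 5.45 = 30.65 dB

30.65 dB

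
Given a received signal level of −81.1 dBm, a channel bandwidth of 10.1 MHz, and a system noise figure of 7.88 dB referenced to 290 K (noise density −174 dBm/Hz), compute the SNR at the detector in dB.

15.0 dB

Noise floor: N = −174 + 10 log₁₀(B) + NF
10 log₁₀(1.01×10⁷) = 70.04 dB
N = −174 + 70.04 + 7.88 = −96.08 dBm
SNR = P_sig − N = −81.1 − (−96.08) = 14.98 dB → 15.0 dB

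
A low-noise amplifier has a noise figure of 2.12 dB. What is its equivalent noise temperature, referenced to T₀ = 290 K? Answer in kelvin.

F = 10^(2.12/10) = 1.6293
T_e = (F − 1)·T₀ = (1.6293 − 1) × 290 = 182 K

182 K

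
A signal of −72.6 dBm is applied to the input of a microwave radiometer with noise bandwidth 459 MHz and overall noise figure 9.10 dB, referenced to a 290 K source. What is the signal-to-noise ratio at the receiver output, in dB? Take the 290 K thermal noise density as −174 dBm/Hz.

5.7 dB

Noise floor: N = −174 + 10 log₁₀(B) + NF
10 log₁₀(4.59×10⁸) = 86.62 dB
N = −174 + 86.62 + 9.10 = −78.28 dBm
SNR = P_sig − N = −72.6 − (−78.28) = 5.68 dB → 5.7 dB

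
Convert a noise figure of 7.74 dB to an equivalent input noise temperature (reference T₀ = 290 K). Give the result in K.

1433 K

F = 10^(7.74/10) = 5.94292
T_e = (F − 1)·T₀ = (5.94292 − 1) × 290 = 1433 K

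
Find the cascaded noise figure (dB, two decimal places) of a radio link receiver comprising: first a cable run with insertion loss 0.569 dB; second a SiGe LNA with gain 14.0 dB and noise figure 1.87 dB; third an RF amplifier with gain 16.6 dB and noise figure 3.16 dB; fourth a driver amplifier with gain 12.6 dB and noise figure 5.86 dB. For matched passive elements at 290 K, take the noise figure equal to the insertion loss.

2.56 dB

Convert to linear (a loss of L dB is a gain of −L dB): F_i = 10^(NF_i/10), G_i = 10^(G_i,dB/10)
  Stage 1: F_1 = 10^(0.569/10) = 1.140, G_1 = 10^(−0.569/10) = 0.8772
  Stage 2: F_2 = 10^(1.87/10) = 1.538, G_2 = 10^(14.0/10) = 25.12
  Stage 3: F_3 = 10^(3.16/10) = 2.070, G_3 = 10^(16.6/10) = 45.71
  Stage 4: F_4 = 10^(5.86/10) = 3.855, G_4 = 10^(12.6/10) = 18.20
Friis cascade:
  F = 1.140 + (1.538 − 1)/0.8772 + (2.070 − 1)/22.03 + (3.855 − 1)/1007 = 1.805
NF = 10 log₁₀(1.805) = 2.56 dB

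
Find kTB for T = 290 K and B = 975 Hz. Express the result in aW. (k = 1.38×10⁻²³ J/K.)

3.90 aW

P_n = kTB = 1.38×10⁻²³ × 290 × 9.75×10² = 3.90×10⁻¹⁸ W = 3.90 aW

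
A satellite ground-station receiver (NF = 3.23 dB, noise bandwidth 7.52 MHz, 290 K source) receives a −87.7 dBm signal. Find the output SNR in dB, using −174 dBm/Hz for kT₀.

14.3 dB

Noise floor: N = −174 + 10 log₁₀(B) + NF
10 log₁₀(7.52×10⁶) = 68.76 dB
N = −174 + 68.76 + 3.23 = −102.01 dBm
SNR = P_sig − N = −87.7 − (−102.01) = 14.31 dB → 14.3 dB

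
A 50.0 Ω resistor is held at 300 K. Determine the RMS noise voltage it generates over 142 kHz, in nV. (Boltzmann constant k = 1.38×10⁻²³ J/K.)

343 nV

V_n = √(4kTRB)
4kTRB = 4 × 1.38×10⁻²³ × 300 × 5.00×10¹ × 1.42×10⁵ = 1.18×10⁻¹³ V²
V_n = √(1.18×10⁻¹³) = 3.43×10⁻⁷ V = 343 nV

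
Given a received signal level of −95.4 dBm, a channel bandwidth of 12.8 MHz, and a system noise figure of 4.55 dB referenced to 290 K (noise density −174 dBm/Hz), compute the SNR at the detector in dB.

Noise floor: N = −174 + 10 log₁₀(B) + NF
10 log₁₀(1.28×10⁷) = 71.07 dB
N = −174 + 71.07 + 4.55 = −98.38 dBm
SNR = P_sig − N = −95.4 − (−98.38) = 2.98 dB → 3.0 dB

3.0 dB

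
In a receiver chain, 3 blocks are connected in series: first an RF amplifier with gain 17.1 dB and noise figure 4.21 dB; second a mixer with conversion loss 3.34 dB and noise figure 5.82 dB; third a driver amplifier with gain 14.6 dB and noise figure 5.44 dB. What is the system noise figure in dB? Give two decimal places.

4.47 dB

Convert to linear (a loss of L dB is a gain of −L dB): F_i = 10^(NF_i/10), G_i = 10^(G_i,dB/10)
  Stage 1: F_1 = 10^(4.21/10) = 2.636, G_1 = 10^(17.1/10) = 51.29
  Stage 2: F_2 = 10^(5.82/10) = 3.819, G_2 = 10^(−3.34/10) = 0.4634
  Stage 3: F_3 = 10^(5.44/10) = 3.499, G_3 = 10^(14.6/10) = 28.84
Friis cascade:
  F = 2.636 + (3.819 − 1)/51.29 + (3.499 − 1)/23.77 = 2.796
NF = 10 log₁₀(2.796) = 4.47 dB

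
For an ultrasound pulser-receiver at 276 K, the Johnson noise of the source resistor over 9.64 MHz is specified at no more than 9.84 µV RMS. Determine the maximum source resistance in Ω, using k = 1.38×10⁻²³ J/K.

Johnson–Nyquist: V_n = √(4kTRB) ⇒ R = V_n² / (4kTB)
4kTB = 4 × 1.38×10⁻²³ × 276 × 9.64×10⁶ = 1.47×10⁻¹³
R = (9.84×10⁻⁶)² / 1.47×10⁻¹³ = 6.59×10² Ω = 659 Ω

659 Ω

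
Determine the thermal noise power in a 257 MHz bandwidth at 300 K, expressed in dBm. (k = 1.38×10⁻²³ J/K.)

P_n = kTB = 1.38×10⁻²³ × 300 × 2.57×10⁸ = 1.06×10⁻¹² W
In dBm: 10 log₁₀(1.06×10⁻¹² / 10⁻³) = −89.7 dBm

−89.7 dBm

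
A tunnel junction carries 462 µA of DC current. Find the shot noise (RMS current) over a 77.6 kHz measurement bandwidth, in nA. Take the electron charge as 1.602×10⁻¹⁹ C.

I_n = √(2qI·B)
2qI·B = 2 × 1.602×10⁻¹⁹ × 4.62×10⁻⁴ × 7.76×10⁴ = 1.15×10⁻¹⁷ A²
I_n = √(1.15×10⁻¹⁷) = 3.39×10⁻⁹ A = 3.39 nA

3.39 nA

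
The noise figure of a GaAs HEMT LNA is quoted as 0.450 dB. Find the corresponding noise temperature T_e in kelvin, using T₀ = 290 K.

F = 10^(0.450/10) = 1.10917
T_e = (F − 1)·T₀ = (1.10917 − 1) × 290 = 31.7 K

31.7 K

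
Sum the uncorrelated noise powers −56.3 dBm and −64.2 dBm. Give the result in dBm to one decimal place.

Convert to linear, add, convert back:
P₁ = 2.34×10⁻⁹ W, P₂ = 3.80×10⁻¹⁰ W
P_tot = 2.72×10⁻⁹ W → 10 log₁₀(P_tot / 10⁻³) = −55.6 dBm

−55.6 dBm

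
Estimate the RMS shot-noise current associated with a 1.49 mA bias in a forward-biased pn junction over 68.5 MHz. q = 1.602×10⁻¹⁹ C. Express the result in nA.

I_n = √(2qI·B)
2qI·B = 2 × 1.602×10⁻¹⁹ × 1.49×10⁻³ × 6.85×10⁷ = 3.27×10⁻¹⁴ A²
I_n = √(3.27×10⁻¹⁴) = 1.81×10⁻⁷ A = 181 nA

181 nA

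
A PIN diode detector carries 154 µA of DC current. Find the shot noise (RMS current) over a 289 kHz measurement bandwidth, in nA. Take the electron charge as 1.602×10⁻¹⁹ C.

3.78 nA

I_n = √(2qI·B)
2qI·B = 2 × 1.602×10⁻¹⁹ × 1.54×10⁻⁴ × 2.89×10⁵ = 1.43×10⁻¹⁷ A²
I_n = √(1.43×10⁻¹⁷) = 3.78×10⁻⁹ A = 3.78 nA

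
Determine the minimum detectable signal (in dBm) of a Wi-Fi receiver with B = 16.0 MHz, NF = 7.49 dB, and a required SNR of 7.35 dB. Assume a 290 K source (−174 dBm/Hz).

Sensitivity = −174 + 10 log₁₀(B) + NF + SNR_min
= −174 + 72.04 + 7.49 + 7.35
= −87.12 dBm → −87.1 dBm

−87.1 dBm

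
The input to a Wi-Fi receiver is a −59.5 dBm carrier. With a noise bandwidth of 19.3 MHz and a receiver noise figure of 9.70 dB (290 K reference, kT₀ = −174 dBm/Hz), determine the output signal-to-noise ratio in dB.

31.9 dB

Noise floor: N = −174 + 10 log₁₀(B) + NF
10 log₁₀(1.93×10⁷) = 72.86 dB
N = −174 + 72.86 + 9.70 = −91.44 dBm
SNR = P_sig − N = −59.5 − (−91.44) = 31.94 dB → 31.9 dB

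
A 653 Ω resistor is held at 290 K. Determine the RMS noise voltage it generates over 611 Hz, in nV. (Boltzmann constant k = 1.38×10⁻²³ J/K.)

V_n = √(4kTRB)
4kTRB = 4 × 1.38×10⁻²³ × 290 × 6.53×10² × 6.11×10² = 6.39×10⁻¹⁵ V²
V_n = √(6.39×10⁻¹⁵) = 7.99×10⁻⁸ V = 79.9 nV

79.9 nV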